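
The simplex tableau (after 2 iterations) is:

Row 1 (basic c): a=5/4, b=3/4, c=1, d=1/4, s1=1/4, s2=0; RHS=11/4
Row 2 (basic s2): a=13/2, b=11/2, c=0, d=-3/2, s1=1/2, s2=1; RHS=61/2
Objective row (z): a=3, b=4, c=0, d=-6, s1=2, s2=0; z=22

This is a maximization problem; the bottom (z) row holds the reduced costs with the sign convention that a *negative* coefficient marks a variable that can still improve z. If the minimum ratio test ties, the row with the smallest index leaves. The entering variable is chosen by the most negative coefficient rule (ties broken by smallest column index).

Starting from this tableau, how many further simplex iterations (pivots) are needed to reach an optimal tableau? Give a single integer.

1

pivot: d in, c out → z = 88
No improving column remains; optimal.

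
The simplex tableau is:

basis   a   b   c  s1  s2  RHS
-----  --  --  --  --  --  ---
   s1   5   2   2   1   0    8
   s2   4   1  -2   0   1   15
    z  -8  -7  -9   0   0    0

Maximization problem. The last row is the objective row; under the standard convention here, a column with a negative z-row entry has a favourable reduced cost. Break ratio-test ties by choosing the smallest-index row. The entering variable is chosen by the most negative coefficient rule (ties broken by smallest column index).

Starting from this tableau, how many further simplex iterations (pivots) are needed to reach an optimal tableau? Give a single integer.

pivot: c in, s1 out → z = 36
No improving column remains; optimal.

1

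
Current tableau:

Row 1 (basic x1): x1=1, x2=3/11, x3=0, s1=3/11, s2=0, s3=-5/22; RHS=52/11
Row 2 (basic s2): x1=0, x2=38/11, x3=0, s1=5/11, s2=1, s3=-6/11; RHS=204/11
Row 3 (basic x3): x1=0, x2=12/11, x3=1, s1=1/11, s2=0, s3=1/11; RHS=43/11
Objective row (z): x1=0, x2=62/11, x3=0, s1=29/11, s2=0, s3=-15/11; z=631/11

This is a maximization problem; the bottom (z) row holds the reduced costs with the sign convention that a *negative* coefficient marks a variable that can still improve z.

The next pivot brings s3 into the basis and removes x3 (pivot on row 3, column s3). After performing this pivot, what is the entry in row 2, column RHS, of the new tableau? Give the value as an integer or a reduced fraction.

Pivot element is row 3, column s3: 1/11.
Normalize row 3: new (row 3, RHS) = (43/11)/(1/11) = 43.
row 2 ← row 2 − (-6/11)·(new row 3): 204/11 − (-6/11)·43 = 42.

42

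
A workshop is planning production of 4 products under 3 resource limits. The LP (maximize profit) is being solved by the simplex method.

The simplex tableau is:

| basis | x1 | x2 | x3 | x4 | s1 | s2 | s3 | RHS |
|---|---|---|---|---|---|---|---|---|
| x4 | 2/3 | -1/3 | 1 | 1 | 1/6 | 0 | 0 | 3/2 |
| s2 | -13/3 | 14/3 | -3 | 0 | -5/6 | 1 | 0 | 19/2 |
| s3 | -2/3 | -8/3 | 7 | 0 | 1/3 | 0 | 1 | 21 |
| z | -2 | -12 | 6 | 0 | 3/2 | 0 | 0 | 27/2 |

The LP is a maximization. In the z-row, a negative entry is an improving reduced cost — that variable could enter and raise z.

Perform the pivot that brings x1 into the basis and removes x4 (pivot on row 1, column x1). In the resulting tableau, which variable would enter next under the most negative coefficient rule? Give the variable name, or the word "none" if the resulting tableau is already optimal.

x2

Pivot element 2/3. New z-row = old z-row − (-2)·(row 1/(2/3)).
Updated z-row coefficients: x1: 0, x2: -13, x3: 9, x4: 3, s1: 2, s2: 0, s3: 0.
The most negative is -13 in column x2, so x2 would enter next.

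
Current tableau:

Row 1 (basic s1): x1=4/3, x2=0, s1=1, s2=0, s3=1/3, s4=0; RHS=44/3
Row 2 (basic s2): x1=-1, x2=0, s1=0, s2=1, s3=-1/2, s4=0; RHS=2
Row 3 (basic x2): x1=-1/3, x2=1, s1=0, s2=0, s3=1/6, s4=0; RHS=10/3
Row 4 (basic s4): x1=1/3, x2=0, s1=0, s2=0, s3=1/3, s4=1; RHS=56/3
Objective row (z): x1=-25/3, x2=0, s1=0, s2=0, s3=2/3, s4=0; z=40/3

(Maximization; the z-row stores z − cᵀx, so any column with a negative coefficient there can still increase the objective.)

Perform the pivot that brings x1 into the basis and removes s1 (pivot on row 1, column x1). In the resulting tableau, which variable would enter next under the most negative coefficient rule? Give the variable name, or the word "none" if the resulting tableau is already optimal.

Pivot element 4/3. New z-row = old z-row − (-25/3)·(row 1/(4/3)).
Updated z-row coefficients: x1: 0, x2: 0, s1: 25/4, s2: 0, s3: 11/4, s4: 0.
No coefficient is strictly negative; the tableau after this pivot is optimal.

none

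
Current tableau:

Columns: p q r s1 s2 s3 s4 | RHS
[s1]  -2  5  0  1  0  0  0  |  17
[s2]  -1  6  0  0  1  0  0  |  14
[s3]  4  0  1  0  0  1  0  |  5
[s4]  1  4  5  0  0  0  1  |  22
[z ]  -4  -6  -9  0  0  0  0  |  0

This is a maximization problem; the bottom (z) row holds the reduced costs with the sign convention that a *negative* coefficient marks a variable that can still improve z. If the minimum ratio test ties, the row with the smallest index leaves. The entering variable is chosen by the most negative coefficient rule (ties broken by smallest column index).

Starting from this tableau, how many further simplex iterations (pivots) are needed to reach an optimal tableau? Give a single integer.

pivot: r in, s4 out → z = 198/5
pivot: p in, s3 out → z = 759/19
No improving column remains; optimal.

2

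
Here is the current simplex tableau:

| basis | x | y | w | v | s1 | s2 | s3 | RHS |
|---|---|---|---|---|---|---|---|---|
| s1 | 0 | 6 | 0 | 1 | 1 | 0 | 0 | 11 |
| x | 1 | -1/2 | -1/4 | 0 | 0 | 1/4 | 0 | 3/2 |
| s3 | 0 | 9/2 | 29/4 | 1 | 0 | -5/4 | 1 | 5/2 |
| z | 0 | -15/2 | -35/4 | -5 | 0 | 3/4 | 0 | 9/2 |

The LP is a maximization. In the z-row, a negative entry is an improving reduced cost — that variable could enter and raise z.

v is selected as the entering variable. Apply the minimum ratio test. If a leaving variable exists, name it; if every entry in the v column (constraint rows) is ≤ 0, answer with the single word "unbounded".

s3

Ratios: row 1 (s1): 11/1 = 11; row 2 (x): entry 0 ≤ 0, skip; row 3 (s3): (5/2)/1 = 5/2.
Minimum ratio is in the s3 row, so s3 leaves.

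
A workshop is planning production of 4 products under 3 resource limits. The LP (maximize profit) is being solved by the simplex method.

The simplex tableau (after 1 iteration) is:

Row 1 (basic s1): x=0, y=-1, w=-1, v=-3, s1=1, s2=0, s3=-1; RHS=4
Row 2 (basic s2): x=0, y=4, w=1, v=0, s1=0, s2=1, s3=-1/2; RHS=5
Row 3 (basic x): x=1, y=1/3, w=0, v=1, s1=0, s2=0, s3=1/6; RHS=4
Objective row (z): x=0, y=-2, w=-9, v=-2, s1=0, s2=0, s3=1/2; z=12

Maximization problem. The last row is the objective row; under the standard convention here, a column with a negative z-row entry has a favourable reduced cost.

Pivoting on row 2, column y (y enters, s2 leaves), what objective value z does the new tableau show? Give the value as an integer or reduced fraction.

29/2

Minimum ratio for y: 5/4 = 5/4.
z changes by −(z-row coeff of y)·ratio = −(-2)·(5/4) = 5/2.
New z = 12 + (5/2) = 29/2.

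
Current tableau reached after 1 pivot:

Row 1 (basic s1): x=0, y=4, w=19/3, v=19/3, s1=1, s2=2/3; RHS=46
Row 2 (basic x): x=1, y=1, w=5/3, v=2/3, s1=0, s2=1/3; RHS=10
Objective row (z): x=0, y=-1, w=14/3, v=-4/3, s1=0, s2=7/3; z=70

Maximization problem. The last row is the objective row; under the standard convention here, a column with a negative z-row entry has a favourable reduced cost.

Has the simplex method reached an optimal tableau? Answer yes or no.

no

Column y has objective-row coefficient -1, which is negative; an improving pivot exists, so not yet optimal.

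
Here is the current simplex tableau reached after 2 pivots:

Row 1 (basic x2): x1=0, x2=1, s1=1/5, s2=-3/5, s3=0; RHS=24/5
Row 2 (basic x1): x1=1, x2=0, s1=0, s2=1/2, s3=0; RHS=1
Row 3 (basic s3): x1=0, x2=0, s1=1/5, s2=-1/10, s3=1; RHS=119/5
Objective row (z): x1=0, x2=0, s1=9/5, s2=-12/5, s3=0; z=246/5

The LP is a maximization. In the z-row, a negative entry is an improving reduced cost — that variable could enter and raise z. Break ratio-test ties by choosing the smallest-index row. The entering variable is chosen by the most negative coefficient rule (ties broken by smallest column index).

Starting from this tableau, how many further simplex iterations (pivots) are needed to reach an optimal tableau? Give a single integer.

pivot: s2 in, x1 out → z = 54
No improving column remains; optimal.

1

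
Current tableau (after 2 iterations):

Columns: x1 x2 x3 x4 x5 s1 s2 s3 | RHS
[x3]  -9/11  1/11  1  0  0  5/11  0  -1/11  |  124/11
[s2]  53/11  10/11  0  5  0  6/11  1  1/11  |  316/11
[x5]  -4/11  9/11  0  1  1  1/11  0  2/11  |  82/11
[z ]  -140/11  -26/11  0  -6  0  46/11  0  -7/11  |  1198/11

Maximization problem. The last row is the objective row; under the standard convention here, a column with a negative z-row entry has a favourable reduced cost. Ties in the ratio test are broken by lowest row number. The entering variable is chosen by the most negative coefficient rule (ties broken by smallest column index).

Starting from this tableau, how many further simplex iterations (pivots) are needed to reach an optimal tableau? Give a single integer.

2

pivot: x1 in, s2 out → z = 9794/53
pivot: s3 in, x5 out → z = 205
No improving column remains; optimal.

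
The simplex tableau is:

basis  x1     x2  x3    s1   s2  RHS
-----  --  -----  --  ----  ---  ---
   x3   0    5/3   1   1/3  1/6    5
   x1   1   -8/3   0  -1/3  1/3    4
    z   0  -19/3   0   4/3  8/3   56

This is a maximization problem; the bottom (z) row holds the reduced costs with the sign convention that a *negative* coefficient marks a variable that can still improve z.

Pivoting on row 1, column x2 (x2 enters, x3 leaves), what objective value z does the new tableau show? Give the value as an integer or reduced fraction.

Minimum ratio for x2: 5/(5/3) = 3.
z changes by −(z-row coeff of x2)·ratio = −(-19/3)·3 = 19.
New z = 56 + 19 = 75.

75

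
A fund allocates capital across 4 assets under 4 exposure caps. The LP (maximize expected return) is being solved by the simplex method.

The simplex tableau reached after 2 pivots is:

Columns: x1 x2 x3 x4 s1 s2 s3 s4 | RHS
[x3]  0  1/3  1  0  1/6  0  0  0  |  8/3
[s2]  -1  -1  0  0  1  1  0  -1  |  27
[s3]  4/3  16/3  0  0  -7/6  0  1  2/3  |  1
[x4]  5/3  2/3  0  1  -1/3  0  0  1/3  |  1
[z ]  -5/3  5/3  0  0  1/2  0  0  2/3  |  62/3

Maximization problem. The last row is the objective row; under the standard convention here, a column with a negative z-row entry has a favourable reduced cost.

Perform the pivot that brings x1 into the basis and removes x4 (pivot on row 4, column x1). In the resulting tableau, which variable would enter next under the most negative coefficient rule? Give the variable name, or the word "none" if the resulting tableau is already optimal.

Pivot element 5/3. New z-row = old z-row − (-5/3)·(row 4/(5/3)).
Updated z-row coefficients: x1: 0, x2: 7/3, x3: 0, x4: 1, s1: 1/6, s2: 0, s3: 0, s4: 1.
No coefficient is strictly negative; the tableau after this pivot is optimal.

none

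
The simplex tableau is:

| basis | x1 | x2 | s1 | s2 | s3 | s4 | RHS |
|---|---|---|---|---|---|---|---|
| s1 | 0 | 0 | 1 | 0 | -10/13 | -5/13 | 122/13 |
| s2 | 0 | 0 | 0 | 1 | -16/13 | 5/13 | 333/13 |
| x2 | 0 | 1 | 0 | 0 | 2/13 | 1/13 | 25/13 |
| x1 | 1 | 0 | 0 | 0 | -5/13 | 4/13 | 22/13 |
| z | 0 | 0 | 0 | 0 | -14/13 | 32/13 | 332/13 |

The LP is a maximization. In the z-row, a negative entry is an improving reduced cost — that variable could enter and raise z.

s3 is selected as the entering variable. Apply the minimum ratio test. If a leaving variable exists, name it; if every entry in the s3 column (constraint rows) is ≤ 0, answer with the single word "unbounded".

x2

Ratios: row 1 (s1): entry -10/13 ≤ 0, skip; row 2 (s2): entry -16/13 ≤ 0, skip; row 3 (x2): (25/13)/(2/13) = 25/2; row 4 (x1): entry -5/13 ≤ 0, skip.
Minimum ratio is in the x2 row, so x2 leaves.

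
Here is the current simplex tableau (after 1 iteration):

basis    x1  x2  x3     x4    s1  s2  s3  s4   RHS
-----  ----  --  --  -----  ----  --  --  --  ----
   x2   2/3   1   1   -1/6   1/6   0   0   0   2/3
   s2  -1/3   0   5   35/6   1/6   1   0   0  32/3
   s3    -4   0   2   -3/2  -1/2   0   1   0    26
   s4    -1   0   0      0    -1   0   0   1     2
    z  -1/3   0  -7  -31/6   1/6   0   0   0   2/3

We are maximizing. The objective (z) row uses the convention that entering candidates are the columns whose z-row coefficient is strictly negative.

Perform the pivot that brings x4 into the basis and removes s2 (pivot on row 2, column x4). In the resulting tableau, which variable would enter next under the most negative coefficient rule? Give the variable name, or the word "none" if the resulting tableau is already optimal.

x3

Pivot element 35/6. New z-row = old z-row − (-31/6)·(row 2/(35/6)).
Updated z-row coefficients: x1: -22/35, x2: 0, x3: -18/7, x4: 0, s1: 11/35, s2: 31/35, s3: 0, s4: 0.
The most negative is -18/7 in column x3, so x3 would enter next.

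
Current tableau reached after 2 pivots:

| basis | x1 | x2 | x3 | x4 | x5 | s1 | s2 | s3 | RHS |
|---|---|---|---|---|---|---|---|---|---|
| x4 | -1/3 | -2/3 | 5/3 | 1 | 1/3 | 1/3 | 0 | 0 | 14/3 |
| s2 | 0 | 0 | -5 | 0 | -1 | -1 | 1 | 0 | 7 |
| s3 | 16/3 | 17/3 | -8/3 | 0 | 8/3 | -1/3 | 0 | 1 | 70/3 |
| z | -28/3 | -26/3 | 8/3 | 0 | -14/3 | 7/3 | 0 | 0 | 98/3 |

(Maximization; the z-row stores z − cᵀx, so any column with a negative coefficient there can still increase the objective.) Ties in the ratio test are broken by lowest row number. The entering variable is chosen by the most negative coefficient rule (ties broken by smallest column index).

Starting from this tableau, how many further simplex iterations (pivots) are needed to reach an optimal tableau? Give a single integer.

2

pivot: x1 in, s3 out → z = 147/2
pivot: x3 in, x4 out → z = 245/3
No improving column remains; optimal.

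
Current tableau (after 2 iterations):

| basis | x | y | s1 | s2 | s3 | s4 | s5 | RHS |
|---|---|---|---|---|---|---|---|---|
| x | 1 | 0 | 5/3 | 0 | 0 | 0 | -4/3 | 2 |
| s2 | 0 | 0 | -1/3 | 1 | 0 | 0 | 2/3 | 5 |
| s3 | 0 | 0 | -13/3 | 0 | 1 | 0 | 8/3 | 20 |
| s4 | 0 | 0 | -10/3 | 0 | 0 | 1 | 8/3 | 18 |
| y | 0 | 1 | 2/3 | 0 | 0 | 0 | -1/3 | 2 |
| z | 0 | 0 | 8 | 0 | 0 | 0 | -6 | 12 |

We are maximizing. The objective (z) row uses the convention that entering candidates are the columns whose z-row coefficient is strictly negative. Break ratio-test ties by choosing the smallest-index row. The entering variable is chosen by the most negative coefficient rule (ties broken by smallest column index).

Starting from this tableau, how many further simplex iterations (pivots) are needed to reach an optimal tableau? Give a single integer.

1

pivot: s5 in, s4 out → z = 105/2
No improving column remains; optimal.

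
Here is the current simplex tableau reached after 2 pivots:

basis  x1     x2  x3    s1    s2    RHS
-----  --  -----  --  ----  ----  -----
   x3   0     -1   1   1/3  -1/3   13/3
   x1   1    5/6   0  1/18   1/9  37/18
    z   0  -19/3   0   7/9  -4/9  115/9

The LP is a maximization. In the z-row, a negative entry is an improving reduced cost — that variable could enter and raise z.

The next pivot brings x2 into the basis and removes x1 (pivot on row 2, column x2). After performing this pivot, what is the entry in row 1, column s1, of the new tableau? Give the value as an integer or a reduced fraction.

2/5

Pivot element is row 2, column x2: 5/6.
Normalize row 2: new (row 2, s1) = (1/18)/(5/6) = 1/15.
row 1 ← row 1 − (-1)·(new row 2): 1/3 − (-1)·(1/15) = 2/5.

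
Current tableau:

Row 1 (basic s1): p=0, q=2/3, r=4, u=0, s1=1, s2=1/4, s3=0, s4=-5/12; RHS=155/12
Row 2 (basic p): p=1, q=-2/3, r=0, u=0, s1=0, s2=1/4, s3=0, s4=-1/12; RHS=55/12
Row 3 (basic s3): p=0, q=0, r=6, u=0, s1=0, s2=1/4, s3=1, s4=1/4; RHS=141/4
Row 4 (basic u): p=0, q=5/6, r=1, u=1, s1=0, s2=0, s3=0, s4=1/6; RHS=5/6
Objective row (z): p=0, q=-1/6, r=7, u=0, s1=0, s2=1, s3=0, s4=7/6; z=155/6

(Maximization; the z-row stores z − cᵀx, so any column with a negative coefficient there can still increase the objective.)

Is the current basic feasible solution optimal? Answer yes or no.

Column q has objective-row coefficient -1/6, which is negative; an improving pivot exists, so not yet optimal.

no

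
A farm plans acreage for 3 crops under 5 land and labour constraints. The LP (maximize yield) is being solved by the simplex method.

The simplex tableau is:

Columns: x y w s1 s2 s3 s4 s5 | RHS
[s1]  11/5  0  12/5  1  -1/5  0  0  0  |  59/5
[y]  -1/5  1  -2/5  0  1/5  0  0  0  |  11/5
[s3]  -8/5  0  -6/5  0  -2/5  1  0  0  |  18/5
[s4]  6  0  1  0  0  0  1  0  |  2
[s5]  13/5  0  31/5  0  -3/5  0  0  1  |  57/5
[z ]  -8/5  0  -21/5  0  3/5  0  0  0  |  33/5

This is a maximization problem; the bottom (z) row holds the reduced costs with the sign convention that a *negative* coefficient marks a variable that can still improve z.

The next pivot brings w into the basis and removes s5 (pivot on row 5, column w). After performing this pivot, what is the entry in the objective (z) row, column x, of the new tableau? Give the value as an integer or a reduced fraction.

Pivot element is row 5, column w: 31/5.
Normalize row 5: new (row 5, x) = (13/5)/(31/5) = 13/31.
z-row ← z-row − (-21/5)·(new row 5): -8/5 − (-21/5)·(13/31) = 5/31.

5/31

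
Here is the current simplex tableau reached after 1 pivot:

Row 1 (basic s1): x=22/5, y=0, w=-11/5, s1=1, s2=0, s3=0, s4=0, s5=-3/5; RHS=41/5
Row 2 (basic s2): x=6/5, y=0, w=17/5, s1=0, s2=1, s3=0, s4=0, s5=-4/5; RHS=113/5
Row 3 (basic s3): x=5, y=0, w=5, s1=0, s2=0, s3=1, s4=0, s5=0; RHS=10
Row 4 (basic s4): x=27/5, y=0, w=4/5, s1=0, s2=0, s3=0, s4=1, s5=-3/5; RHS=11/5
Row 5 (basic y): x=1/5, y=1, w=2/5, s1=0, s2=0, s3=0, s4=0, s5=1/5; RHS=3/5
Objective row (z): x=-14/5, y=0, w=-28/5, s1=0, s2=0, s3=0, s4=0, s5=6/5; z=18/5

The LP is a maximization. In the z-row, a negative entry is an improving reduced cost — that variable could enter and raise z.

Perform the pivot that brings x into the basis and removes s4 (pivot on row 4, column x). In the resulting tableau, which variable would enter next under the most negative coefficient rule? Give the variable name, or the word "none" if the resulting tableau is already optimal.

w

Pivot element 27/5. New z-row = old z-row − (-14/5)·(row 4/(27/5)).
Updated z-row coefficients: x: 0, y: 0, w: -140/27, s1: 0, s2: 0, s3: 0, s4: 14/27, s5: 8/9.
The most negative is -140/27 in column w, so w would enter next.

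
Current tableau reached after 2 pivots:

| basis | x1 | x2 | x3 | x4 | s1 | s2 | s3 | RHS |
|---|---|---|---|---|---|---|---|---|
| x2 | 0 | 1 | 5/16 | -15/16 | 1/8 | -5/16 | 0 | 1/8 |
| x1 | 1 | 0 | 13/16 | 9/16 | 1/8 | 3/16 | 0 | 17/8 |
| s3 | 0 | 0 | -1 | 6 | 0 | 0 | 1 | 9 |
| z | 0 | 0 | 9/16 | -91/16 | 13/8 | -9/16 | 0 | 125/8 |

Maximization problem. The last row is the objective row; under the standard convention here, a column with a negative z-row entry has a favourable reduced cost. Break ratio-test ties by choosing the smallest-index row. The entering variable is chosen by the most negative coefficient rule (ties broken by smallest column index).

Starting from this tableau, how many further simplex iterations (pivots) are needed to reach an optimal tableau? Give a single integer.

pivot: x4 in, s3 out → z = 773/32
pivot: s2 in, x1 out → z = 28
No improving column remains; optimal.

2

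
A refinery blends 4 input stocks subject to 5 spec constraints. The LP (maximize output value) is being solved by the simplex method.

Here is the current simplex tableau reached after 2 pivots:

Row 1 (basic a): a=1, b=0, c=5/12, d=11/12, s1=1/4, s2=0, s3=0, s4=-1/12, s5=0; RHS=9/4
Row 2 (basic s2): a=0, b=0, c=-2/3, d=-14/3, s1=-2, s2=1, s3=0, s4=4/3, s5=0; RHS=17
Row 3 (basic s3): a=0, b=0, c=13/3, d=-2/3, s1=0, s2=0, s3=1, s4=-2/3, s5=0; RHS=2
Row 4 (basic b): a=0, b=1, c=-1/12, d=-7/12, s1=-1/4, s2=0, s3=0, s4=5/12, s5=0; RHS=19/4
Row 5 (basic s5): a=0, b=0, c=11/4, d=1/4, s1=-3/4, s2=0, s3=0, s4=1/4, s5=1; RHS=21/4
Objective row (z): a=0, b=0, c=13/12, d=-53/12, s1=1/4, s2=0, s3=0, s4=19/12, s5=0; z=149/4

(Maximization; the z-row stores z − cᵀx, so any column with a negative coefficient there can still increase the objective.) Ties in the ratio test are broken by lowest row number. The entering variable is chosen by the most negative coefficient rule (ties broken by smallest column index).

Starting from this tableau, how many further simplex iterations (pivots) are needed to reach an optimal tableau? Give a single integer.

pivot: d in, a out → z = 529/11
No improving column remains; optimal.

1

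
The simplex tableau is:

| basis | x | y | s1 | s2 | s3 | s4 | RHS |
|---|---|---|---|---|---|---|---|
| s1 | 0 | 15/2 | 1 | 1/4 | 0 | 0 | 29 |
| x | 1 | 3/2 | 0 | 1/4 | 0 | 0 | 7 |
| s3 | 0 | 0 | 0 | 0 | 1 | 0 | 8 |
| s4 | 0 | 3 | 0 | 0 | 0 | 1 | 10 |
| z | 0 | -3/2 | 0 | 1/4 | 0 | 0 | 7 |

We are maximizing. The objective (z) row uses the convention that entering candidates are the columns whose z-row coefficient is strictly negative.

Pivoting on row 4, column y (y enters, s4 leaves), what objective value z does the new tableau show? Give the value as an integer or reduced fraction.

Minimum ratio for y: 10/3 = 10/3.
z changes by −(z-row coeff of y)·ratio = −(-3/2)·(10/3) = 5.
New z = 7 + 5 = 12.

12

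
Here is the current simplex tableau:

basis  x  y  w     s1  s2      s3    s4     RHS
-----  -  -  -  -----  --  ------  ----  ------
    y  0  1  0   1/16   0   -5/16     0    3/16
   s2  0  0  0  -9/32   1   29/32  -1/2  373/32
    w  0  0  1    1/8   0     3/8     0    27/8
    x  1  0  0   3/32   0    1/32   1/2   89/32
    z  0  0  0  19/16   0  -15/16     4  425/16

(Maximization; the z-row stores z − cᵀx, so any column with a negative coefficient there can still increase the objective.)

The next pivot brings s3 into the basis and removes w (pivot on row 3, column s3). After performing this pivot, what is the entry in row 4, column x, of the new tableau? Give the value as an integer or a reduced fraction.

1

Pivot element is row 3, column s3: 3/8.
Normalize row 3: new (row 3, x) = 0/(3/8) = 0.
row 4 ← row 4 − (1/32)·(new row 3): 1 − (1/32)·0 = 1.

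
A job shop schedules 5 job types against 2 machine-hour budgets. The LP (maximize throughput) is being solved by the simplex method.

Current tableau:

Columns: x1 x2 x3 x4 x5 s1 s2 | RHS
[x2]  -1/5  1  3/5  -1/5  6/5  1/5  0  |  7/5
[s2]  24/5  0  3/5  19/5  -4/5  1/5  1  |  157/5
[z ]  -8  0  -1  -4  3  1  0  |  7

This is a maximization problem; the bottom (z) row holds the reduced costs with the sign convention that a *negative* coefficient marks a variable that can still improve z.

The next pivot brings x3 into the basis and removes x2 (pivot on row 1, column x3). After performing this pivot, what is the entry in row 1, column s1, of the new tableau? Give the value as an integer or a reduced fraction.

Pivot element is row 1, column x3: 3/5.
Normalize row 1: new (row 1, s1) = (1/5)/(3/5) = 1/3.
Row 1 is the pivot row, so the entry is 1/3.

1/3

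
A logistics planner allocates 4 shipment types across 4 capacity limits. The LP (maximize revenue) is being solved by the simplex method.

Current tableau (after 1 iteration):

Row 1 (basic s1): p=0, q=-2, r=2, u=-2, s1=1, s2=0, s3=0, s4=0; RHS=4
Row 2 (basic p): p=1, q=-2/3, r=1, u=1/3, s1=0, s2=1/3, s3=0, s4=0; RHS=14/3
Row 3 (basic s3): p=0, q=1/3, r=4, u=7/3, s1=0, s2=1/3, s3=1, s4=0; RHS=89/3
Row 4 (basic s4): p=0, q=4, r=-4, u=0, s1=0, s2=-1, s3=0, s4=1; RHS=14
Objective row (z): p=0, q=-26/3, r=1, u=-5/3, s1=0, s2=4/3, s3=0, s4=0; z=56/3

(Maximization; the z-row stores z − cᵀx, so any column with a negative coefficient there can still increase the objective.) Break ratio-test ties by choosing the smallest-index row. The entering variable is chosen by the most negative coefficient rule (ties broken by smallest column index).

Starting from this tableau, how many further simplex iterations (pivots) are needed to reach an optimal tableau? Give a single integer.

pivot: q in, s4 out → z = 49
pivot: r in, s3 out → z = 2585/26
pivot: s2 in, p out → z = 720/7
No improving column remains; optimal.

3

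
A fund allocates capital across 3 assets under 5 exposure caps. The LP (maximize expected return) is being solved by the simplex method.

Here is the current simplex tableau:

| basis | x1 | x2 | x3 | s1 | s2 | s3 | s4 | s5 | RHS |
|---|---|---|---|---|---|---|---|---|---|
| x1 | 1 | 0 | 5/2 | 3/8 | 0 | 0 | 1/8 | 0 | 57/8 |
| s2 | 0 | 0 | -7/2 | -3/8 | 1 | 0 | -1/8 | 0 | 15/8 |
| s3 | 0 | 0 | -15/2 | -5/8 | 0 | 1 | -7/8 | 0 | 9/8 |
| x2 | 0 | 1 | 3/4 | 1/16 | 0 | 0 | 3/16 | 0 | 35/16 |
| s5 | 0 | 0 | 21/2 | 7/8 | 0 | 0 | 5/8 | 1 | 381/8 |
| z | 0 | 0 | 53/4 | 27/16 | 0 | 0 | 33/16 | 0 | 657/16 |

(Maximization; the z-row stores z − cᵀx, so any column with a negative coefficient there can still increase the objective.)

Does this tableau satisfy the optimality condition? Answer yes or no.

No objective-row coefficient is strictly negative, so no entering variable exists; the tableau is optimal.

yes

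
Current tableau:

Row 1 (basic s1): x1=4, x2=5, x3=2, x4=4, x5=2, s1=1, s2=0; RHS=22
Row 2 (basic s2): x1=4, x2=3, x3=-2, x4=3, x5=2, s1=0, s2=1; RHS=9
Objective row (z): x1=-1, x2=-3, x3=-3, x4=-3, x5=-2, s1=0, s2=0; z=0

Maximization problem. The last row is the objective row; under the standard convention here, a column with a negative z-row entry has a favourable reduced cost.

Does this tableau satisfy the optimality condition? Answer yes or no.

no

Column x1 has objective-row coefficient -1, which is negative; an improving pivot exists, so not yet optimal.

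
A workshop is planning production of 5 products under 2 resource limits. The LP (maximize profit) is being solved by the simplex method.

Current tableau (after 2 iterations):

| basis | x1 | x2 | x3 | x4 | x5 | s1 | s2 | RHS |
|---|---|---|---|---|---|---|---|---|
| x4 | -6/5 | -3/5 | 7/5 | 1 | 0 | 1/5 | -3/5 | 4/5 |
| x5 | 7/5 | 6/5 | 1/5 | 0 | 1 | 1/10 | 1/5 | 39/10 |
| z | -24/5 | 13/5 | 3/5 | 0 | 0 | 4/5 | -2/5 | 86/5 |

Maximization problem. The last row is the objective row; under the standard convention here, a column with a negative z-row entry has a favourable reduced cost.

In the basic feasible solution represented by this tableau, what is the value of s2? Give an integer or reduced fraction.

0

s2 is nonbasic (not in the basis column), so its value in the current BFS is 0.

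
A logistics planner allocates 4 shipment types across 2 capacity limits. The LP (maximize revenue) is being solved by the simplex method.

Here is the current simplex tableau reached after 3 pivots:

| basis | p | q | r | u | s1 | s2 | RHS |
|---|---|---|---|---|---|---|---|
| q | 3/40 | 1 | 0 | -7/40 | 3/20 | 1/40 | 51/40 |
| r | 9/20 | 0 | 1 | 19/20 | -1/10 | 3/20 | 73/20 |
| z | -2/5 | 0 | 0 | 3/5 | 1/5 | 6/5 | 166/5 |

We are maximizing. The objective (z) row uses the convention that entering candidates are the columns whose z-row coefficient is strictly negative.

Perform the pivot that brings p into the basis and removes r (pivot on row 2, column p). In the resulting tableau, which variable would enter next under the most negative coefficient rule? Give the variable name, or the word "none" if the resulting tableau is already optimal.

Pivot element 9/20. New z-row = old z-row − (-2/5)·(row 2/(9/20)).
Updated z-row coefficients: p: 0, q: 0, r: 8/9, u: 13/9, s1: 1/9, s2: 4/3.
No coefficient is strictly negative; the tableau after this pivot is optimal.

none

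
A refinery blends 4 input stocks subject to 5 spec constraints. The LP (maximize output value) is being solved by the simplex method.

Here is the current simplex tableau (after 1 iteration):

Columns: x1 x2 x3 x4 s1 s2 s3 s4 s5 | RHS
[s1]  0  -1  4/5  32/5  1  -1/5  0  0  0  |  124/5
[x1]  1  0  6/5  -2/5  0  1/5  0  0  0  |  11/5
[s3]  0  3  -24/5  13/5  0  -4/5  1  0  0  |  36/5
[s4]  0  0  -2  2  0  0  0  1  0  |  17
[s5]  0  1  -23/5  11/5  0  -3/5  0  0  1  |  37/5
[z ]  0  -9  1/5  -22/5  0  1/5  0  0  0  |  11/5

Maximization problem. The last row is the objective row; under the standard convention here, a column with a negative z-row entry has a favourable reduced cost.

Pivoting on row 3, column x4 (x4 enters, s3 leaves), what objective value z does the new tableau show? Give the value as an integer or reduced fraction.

Minimum ratio for x4: (36/5)/(13/5) = 36/13.
z changes by −(z-row coeff of x4)·ratio = −(-22/5)·(36/13) = 792/65.
New z = 11/5 + (792/65) = 187/13.

187/13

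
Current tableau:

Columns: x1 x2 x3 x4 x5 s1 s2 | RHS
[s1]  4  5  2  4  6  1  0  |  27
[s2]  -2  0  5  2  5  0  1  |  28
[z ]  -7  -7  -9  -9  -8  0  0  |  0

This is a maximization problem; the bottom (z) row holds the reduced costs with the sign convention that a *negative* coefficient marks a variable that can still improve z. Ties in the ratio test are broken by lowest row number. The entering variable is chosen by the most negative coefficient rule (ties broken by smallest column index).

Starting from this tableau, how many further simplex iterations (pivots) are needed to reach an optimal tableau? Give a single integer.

pivot: x3 in, s2 out → z = 252/5
pivot: x1 in, s1 out → z = 2047/24
No improving column remains; optimal.

2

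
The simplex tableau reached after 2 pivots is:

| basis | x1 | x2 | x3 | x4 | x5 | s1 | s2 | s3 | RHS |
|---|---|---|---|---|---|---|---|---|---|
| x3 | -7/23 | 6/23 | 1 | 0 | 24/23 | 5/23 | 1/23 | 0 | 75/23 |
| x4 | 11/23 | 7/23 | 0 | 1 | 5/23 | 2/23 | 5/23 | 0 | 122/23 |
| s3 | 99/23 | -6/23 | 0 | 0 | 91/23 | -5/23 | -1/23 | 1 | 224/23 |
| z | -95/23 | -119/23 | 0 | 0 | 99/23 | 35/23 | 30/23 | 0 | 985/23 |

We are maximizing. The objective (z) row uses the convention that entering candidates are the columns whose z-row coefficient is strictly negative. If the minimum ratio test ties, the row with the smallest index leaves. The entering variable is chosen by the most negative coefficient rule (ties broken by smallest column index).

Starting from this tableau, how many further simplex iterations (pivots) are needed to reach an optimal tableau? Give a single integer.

2

pivot: x2 in, x3 out → z = 215/2
pivot: x1 in, x4 out → z = 629/5
No improving column remains; optimal.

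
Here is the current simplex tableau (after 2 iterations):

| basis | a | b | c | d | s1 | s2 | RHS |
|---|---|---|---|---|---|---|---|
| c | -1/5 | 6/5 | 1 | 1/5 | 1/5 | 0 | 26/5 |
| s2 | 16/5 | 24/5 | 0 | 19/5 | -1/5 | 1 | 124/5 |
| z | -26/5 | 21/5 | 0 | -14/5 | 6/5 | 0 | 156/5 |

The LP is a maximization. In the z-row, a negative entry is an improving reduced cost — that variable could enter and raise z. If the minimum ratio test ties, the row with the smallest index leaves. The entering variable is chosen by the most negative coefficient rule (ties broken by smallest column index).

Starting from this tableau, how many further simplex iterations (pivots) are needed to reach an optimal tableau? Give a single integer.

pivot: a in, s2 out → z = 143/2
No improving column remains; optimal.

1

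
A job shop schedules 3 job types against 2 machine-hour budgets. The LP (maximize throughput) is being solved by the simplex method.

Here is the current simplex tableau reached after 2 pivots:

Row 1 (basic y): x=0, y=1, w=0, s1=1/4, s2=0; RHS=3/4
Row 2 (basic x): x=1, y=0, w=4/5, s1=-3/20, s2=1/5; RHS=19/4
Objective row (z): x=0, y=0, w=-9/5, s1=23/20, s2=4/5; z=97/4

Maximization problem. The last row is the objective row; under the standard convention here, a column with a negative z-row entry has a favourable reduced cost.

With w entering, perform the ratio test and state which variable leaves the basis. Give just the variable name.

Ratios: row 1 (y): entry 0 ≤ 0, skip; row 2 (x): (19/4)/(4/5) = 95/16.
Minimum ratio 95/16 is in the x row, so x leaves.

x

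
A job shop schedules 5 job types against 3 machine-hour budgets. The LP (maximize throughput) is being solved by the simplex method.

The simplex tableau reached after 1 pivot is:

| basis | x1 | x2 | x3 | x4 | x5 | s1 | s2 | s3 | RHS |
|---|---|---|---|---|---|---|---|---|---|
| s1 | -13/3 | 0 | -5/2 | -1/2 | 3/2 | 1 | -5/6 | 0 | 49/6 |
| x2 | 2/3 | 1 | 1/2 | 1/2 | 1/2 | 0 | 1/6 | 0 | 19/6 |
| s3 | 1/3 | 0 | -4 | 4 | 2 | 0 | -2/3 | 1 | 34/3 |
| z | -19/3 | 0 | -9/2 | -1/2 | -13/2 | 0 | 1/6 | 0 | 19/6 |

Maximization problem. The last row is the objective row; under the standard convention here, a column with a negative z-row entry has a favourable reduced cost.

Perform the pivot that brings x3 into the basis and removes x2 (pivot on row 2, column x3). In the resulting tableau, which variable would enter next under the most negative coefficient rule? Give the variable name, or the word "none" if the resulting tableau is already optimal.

x5

Pivot element 1/2. New z-row = old z-row − (-9/2)·(row 2/(1/2)).
Updated z-row coefficients: x1: -1/3, x2: 9, x3: 0, x4: 4, x5: -2, s1: 0, s2: 5/3, s3: 0.
The most negative is -2 in column x5, so x5 would enter next.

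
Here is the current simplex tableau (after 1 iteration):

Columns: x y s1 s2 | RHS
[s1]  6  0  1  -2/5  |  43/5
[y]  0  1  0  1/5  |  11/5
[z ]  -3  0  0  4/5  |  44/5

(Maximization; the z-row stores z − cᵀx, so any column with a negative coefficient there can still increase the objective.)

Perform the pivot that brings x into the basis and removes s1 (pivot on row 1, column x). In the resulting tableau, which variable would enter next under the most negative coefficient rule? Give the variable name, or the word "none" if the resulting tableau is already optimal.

none

Pivot element 6. New z-row = old z-row − (-3)·(row 1/6).
Updated z-row coefficients: x: 0, y: 0, s1: 1/2, s2: 3/5.
No coefficient is strictly negative; the tableau after this pivot is optimal.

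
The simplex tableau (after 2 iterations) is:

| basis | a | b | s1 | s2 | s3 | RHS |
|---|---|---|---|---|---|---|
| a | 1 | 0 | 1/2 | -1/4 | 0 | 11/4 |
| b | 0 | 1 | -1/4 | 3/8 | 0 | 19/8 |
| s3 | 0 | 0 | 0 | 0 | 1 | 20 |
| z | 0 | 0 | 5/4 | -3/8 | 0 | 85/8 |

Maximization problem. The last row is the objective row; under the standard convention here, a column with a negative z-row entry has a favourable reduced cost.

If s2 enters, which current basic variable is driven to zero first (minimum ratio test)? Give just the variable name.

b

Ratios: row 1 (a): entry -1/4 ≤ 0, skip; row 2 (b): (19/8)/(3/8) = 19/3; row 3 (s3): entry 0 ≤ 0, skip.
Minimum ratio 19/3 is in the b row, so b leaves.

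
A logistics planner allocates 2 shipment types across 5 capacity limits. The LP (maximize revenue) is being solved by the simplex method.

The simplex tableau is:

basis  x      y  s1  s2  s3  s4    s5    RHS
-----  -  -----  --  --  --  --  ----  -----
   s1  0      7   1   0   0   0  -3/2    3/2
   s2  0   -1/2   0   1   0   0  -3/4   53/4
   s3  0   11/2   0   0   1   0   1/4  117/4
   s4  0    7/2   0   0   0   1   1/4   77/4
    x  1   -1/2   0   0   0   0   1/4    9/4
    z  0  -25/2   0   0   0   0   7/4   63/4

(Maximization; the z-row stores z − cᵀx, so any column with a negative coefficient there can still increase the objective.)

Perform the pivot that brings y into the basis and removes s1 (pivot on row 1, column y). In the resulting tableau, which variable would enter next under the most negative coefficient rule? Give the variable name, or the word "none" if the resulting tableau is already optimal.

s5

Pivot element 7. New z-row = old z-row − (-25/2)·(row 1/7).
Updated z-row coefficients: x: 0, y: 0, s1: 25/14, s2: 0, s3: 0, s4: 0, s5: -13/14.
The most negative is -13/14 in column s5, so s5 would enter next.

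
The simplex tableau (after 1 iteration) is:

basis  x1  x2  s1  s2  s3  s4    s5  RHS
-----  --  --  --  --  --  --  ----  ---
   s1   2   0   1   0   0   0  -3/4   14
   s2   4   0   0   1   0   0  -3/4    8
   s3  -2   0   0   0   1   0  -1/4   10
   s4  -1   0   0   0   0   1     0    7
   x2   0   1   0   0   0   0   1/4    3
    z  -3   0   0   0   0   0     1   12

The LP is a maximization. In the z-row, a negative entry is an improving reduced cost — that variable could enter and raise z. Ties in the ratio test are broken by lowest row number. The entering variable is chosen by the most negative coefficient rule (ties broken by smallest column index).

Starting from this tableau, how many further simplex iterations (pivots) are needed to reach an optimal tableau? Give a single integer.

1

pivot: x1 in, s2 out → z = 18
No improving column remains; optimal.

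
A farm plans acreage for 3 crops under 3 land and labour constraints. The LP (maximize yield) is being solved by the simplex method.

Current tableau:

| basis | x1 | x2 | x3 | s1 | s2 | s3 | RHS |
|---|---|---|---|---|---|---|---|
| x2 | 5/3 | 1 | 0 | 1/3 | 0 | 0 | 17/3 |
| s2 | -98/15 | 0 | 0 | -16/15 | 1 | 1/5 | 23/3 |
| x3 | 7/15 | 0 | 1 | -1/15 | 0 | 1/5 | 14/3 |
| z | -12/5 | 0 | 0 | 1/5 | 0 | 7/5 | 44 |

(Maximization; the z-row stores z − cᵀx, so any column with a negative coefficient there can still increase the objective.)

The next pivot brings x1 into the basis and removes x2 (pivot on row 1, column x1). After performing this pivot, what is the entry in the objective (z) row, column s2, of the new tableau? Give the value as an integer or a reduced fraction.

0

Pivot element is row 1, column x1: 5/3.
Normalize row 1: new (row 1, s2) = 0/(5/3) = 0.
z-row ← z-row − (-12/5)·(new row 1): 0 − (-12/5)·0 = 0.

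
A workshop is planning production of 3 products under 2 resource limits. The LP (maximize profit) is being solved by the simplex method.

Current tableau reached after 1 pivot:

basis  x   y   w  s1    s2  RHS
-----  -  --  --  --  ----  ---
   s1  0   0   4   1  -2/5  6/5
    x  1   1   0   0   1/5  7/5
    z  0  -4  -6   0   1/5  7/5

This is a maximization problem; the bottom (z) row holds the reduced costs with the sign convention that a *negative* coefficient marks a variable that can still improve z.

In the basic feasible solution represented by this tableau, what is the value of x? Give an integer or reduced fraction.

7/5

x is basic (row 2); its value is the RHS of that row: 7/5.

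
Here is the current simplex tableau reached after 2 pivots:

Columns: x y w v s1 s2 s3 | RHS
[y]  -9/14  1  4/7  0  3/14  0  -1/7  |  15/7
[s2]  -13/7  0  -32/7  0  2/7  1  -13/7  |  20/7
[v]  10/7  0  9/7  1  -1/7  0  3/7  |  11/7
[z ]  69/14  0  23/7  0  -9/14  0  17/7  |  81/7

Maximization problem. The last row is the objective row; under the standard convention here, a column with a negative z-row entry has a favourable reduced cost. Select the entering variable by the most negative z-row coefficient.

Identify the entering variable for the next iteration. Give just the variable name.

s1

Objective-row coefficients: x: 69/14, y: 0, w: 23/7, v: 0, s1: -9/14, s2: 0, s3: 17/7.
The most negative is -9/14 in column s1, so s1 enters.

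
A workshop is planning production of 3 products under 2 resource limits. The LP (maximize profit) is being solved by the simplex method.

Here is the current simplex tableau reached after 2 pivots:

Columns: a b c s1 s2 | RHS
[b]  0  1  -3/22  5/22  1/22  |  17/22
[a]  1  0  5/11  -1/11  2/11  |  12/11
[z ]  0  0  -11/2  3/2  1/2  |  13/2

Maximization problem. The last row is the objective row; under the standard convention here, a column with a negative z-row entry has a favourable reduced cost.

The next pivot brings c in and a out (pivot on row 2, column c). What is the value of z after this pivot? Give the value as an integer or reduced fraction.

197/10

Minimum ratio for c: (12/11)/(5/11) = 12/5.
z changes by −(z-row coeff of c)·ratio = −(-11/2)·(12/5) = 66/5.
New z = 13/2 + (66/5) = 197/10.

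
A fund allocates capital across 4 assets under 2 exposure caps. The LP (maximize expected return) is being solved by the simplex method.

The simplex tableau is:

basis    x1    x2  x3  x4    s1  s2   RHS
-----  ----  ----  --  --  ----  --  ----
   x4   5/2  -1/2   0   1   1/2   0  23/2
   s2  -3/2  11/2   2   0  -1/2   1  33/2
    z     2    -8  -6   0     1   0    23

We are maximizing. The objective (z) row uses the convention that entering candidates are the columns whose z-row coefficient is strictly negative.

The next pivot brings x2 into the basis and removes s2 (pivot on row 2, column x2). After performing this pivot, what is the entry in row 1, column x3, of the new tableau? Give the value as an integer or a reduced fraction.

2/11

Pivot element is row 2, column x2: 11/2.
Normalize row 2: new (row 2, x3) = 2/(11/2) = 4/11.
row 1 ← row 1 − (-1/2)·(new row 2): 0 − (-1/2)·(4/11) = 2/11.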